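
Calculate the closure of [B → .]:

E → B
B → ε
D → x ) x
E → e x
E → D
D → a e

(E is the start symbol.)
To compute CLOSURE, for each item [A → α.Bβ] where B is a non-terminal, add [B → .γ] for all productions B → γ; repeat for the newly added items until nothing changes.

Start with: [B → .]
The dot is at the end, so nothing is added.

CLOSURE = { [B → .] }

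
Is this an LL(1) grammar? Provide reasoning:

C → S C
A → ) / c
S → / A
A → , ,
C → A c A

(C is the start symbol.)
Yes, the grammar is LL(1).

A grammar is LL(1) if for each non-terminal N with multiple productions, the predict sets of those productions are pairwise disjoint, where PREDICT(N → α) = (FIRST(α) \ {ε}) ∪ (FOLLOW(N) if α ⇒* ε).

Relevant sets:
  FIRST(S) = { '/' }
  FIRST(A) = { ')', ',' }

For C:
  PREDICT(C → S C) = { '/' }
  PREDICT(C → A c A) = { ')', ',' }
For A:
  PREDICT(A → ')' '/' c) = { ')' }
  PREDICT(A → ',' ',') = { ',' }
S has a single production, so nothing to check there.

All predict sets are disjoint. The grammar IS LL(1).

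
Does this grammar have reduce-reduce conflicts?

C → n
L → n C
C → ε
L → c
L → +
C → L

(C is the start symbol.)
Yes — I5: [C → .] vs [C → n .]

A reduce-reduce conflict occurs when an LR(0) state has two complete items [A → α .] and [B → β .] — both call for a reduction, and with no lookahead the parser cannot choose between them.

Augment with C' → C and build the canonical LR(0) collection (I0 = CLOSURE({[C' → . C]}), then GOTO on every symbol after a dot until no new states appear). It has 7 states:
  I0: { [C → . L], [C → . n], [C → .], [C' → . C], [L → . +], [L → . c], [L → . n C] }  — shift, reduce
  I1: { [L → + .] }  — reduce
  I2: { [C' → C .] }  — accept
  I3: { [C → L .] }  — reduce
  I4: { [L → c .] }  — reduce
  I5: { [C → . L], [C → . n], [C → .], [C → n .], [L → . +], [L → . c], [L → . n C], [L → n . C] }  — shift, 2 reduces
  I6: { [L → n C .] }  — reduce

I5 contains complete items [C → .], [C → n .] — reduce-reduce conflict.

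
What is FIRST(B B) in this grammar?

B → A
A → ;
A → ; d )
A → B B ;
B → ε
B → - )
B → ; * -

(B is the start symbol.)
FIRST sets of the non-terminals involved (from the grammar, by fixed-point iteration):
  FIRST(B) = { '-', ';', ε }

To compute FIRST(B B), process the symbols left to right:
Symbol B is a non-terminal. Add FIRST(B) \ {ε} = { '-', ';' }
B is nullable (ε ∈ FIRST(B)), continue to the next symbol.
Symbol B is a non-terminal. Add FIRST(B) \ {ε} = { '-', ';' }
B is nullable (ε ∈ FIRST(B)), continue to the next symbol.
All symbols are nullable, so ε is in the result.
FIRST(B B) = { '-', ';', ε }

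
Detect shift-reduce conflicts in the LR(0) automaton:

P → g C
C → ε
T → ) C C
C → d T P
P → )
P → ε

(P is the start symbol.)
Yes — I0: [P → .] vs [P → . )]; I3: [C → .] vs [C → . d T P]; I6: [C → .] vs [C → . d T P]; I7: [P → .] vs [P → . )]; I9: [C → .] vs [C → . d T P]

A shift-reduce conflict occurs when an LR(0) state has both:
  - a complete (reduce) item [A → α .] (dot at the end), and
  - a shift item [B → β . c γ] (dot before a terminal).

Augment with P' → P and build the canonical LR(0) collection (I0 = CLOSURE({[P' → . P]}), then GOTO on every symbol after a dot until no new states appear). It has 11 states:
  I0: { [P → . )], [P → . g C], [P → .], [P' → . P] }  — shift, reduce
  I1: { [P → ) .] }  — reduce
  I2: { [P' → P .] }  — accept
  I3: { [C → . d T P], [C → .], [P → g . C] }  — shift, reduce
  I4: { [P → g C .] }  — reduce
  I5: { [C → d . T P], [T → . ) C C] }  — shift
  I6: { [C → . d T P], [C → .], [T → ) . C C] }  — shift, reduce
  I7: { [C → d T . P], [P → . )], [P → . g C], [P → .] }  — shift, reduce
  I8: { [C → d T P .] }  — reduce
  I9: { [C → . d T P], [C → .], [T → ) C . C] }  — shift, reduce
  I10: { [T → ) C C .] }  — reduce

I0 contains reduce item [P → .] and shift items [P → . )], [P → . g C] — shift-reduce conflict.
I3 contains reduce item [C → .] and shift item [C → . d T P] — shift-reduce conflict.
I6 contains reduce item [C → .] and shift item [C → . d T P] — shift-reduce conflict.
I7 contains reduce item [P → .] and shift items [P → . )], [P → . g C] — shift-reduce conflict.
I9 contains reduce item [C → .] and shift item [C → . d T P] — shift-reduce conflict.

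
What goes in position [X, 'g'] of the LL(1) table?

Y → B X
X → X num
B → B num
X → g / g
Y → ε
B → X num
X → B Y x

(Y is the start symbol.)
X → X num, X → g / g, X → B Y x

To find M[X, 'g'], we find productions for X where 'g' is in the predict set (PREDICT(N → α) = (FIRST(α) \ {ε}) ∪ (FOLLOW(N) if α ⇒* ε)).

Relevant sets:
  FIRST(X) = { 'g' }
  FIRST(B) = { 'g' }

X → X num: PREDICT = { 'g' }
  'g' is in predict set, so this production goes in M[X, 'g']
X → g / g: PREDICT = { 'g' }
  'g' is in predict set, so this production goes in M[X, 'g']
X → B Y x: PREDICT = { 'g' }
  'g' is in predict set, so this production goes in M[X, 'g']

M[X, 'g'] = X → X num, X → g / g, X → B Y x  (a multiply-defined cell — the grammar is not LL(1))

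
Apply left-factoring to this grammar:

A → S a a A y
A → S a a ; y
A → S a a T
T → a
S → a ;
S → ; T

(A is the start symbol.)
A → S a a A'
A' → A y
A' → ; y
A' → T
T → a
S → a ;
S → ; T

Left-factoring transforms A → αβ₁ | αβ₂ into A → αA' and A' → β₁ | β₂
(α is the longest common prefix among the alternatives). Repeat until
no nonterminal has two alternatives with a common prefix.

Round 1: A has alternatives sharing prefix 'S a a'. Introduce A': A → S a a A'
  Add: A' → A y
  Add: A' → ; y
  Add: A' → T

No remaining common prefixes — done.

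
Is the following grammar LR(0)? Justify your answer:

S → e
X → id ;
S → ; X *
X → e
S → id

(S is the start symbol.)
Yes, the grammar is LR(0)

A grammar is LR(0) if no state in the canonical LR(0) collection has:
  - both a shift item (dot before a terminal) and a complete item (shift-reduce conflict), or
  - two or more complete items (reduce-reduce conflict; the accept item [S' → S .] counts as a complete item here).

Augment with S' → S and build the canonical LR(0) collection (I0 = CLOSURE({[S' → . S]}), then GOTO on every symbol after a dot until no new states appear). It has 10 states:
  I0: { [S → . ; X *], [S → . e], [S → . id], [S' → . S] }  — shift
  I1: { [S → ; . X *], [X → . e], [X → . id ;] }  — shift
  I2: { [S' → S .] }  — accept
  I3: { [S → e .] }  — reduce
  I4: { [S → id .] }  — reduce
  I5: { [S → ; X . *] }  — shift
  I6: { [X → e .] }  — reduce
  I7: { [X → id . ;] }  — shift
  I8: { [X → id ; .] }  — reduce
  I9: { [S → ; X * .] }  — reduce

Every state is either a pure shift/goto state or contains exactly one complete item and nothing to shift — no conflicts. The grammar is LR(0).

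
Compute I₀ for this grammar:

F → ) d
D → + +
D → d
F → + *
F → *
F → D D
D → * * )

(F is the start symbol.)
{ [D → . * * )], [D → . + +], [D → . d], [F → . ) d], [F → . *], [F → . + *], [F → . D D], [F' → . F] }

First, augment the grammar with F' → F
I₀ = CLOSURE({ [F' → . F] }):
  [F' → . F] has the dot before F: add [F → . ) d], [F → . + *], [F → . *], [F → . D D]
  [F → . D D] has the dot before D: add [D → . + +], [D → . d], [D → . * * )]
No further items can be added.

I₀ = { [D → . * * )], [D → . + +], [D → . d], [F → . ) d], [F → . *], [F → . + *], [F → . D D], [F' → . F] }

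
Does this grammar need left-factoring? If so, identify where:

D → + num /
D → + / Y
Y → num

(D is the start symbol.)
Left-factoring is needed when two productions for the same non-terminal
share a common prefix on the right-hand side.

Productions for D:
  D → + num /
  D → + / Y

Found common prefix '+' in productions for D

Answer: Yes, D has productions with common prefix '+'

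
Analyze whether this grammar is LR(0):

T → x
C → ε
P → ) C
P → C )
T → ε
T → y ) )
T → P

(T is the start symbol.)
Augment with T' → T and build the canonical LR(0) collection (I0 = CLOSURE({[T' → . T]}), then GOTO on every symbol after a dot until no new states appear). It has 11 states:
  I0: { [C → .], [P → . ) C], [P → . C )], [T → . P], [T → . x], [T → . y ) )], [T → .], [T' → . T] }  — shift, 2 reduces
  I1: { [C → .], [P → ) . C] }  — reduce
  I2: { [P → C . )] }  — shift
  I3: { [T → P .] }  — reduce
  I4: { [T' → T .] }  — accept
  I5: { [T → x .] }  — reduce
  I6: { [T → y . ) )] }  — shift
  I7: { [T → y ) . )] }  — shift
  I8: { [T → y ) ) .] }  — reduce
  I9: { [P → C ) .] }  — reduce
  I10: { [P → ) C .] }  — reduce

Conflict in state I0:
  Shift-reduce conflict between [C → .] and [P → . ) C]
So the grammar is NOT LR(0).

Answer: No. Shift-reduce conflict between [C → .] and [P → . ) C]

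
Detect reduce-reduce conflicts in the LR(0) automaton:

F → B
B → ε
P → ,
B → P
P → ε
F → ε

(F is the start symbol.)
A reduce-reduce conflict occurs when an LR(0) state has two complete items [A → α .] and [B → β .] — both call for a reduction, and with no lookahead the parser cannot choose between them.

Augment with F' → F and build the canonical LR(0) collection (I0 = CLOSURE({[F' → . F]}), then GOTO on every symbol after a dot until no new states appear). It has 5 states:
  I0: { [B → . P], [B → .], [F → . B], [F → .], [F' → . F], [P → . ,], [P → .] }  — shift, 3 reduces
  I1: { [P → , .] }  — reduce
  I2: { [F → B .] }  — reduce
  I3: { [F' → F .] }  — accept
  I4: { [B → P .] }  — reduce

I0 contains complete items [B → .], [F → .], [P → .] — reduce-reduce conflict.

Answer: Yes — I0: [B → .] vs [F → .]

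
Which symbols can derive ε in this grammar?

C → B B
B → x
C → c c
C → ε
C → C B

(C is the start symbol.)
A non-terminal is nullable if it can derive ε (the empty string): either it has an ε-production, or it has a production whose right-hand side consists entirely of nullable non-terminals.

ε-productions: C → ε
So C is immediately nullable.
No further non-terminal can be added: every production for the remaining non-terminals contains a terminal or a non-nullable non-terminal.
Nullable = { 'C' }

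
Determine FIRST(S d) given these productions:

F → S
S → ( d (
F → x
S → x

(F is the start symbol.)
{ '(', 'x' }

FIRST sets of the non-terminals involved (from the grammar, by fixed-point iteration):
  FIRST(S) = { '(', 'x' }

To compute FIRST(S d), process the symbols left to right:
Symbol S is a non-terminal. Add FIRST(S) \ {ε} = { '(', 'x' }
S is not nullable (ε ∉ FIRST(S)), so stop here.
FIRST(S d) = { '(', 'x' }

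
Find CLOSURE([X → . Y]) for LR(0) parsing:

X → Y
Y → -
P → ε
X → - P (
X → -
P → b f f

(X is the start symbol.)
{ [X → . Y], [Y → . -] }

Start with: [X → . Y]
  [X → . Y] has the dot before Y: add [Y → . -]
No further items can be added.

CLOSURE = { [X → . Y], [Y → . -] }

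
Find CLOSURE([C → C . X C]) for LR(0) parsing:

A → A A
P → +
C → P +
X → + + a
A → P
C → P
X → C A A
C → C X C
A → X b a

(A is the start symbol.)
{ [C → . C X C], [C → . P +], [C → . P], [C → C . X C], [P → . +], [X → . + + a], [X → . C A A] }

To compute CLOSURE, for each item [A → α.Bβ] where B is a non-terminal, add [B → .γ] for all productions B → γ; repeat for the newly added items until nothing changes.

Start with: [C → C . X C]
  [C → C . X C] has the dot before X: add [X → . + + a], [X → . C A A]
  [X → . C A A] has the dot before C: add [C → . P +], [C → . P], [C → . C X C]
  [C → . P +] has the dot before P: add [P → . +]
No further items can be added.

CLOSURE = { [C → . C X C], [C → . P +], [C → . P], [C → C . X C], [P → . +], [X → . + + a], [X → . C A A] }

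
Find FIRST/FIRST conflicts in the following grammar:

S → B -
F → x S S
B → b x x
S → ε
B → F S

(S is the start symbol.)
FIRST sets of the non-terminals at (or reachable through a nullable prefix from) the front of some alternative:
  FIRST(B) = { 'b', 'x' }
  FIRST(F) = { 'x' }

Productions for S:
  S → B -: FIRST = { 'b', 'x' }
  S → ε: FIRST = { ε }
Productions for B:
  B → b x x: FIRST = { 'b' }
  B → F S: FIRST = { 'x' }
F has only one production, so no FIRST/FIRST conflict is possible there.

All alternatives of each non-terminal have pairwise disjoint FIRST sets.

Answer: No FIRST/FIRST conflicts.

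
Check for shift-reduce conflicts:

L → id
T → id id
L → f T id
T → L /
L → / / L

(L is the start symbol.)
Yes — I7: [L → id .] vs [T → id . id]

Augment with L' → L and build the canonical LR(0) collection (I0 = CLOSURE({[L' → . L]}), then GOTO on every symbol after a dot until no new states appear). It has 13 states:
  I0: { [L → . / / L], [L → . f T id], [L → . id], [L' → . L] }  — shift
  I1: { [L → / . / L] }  — shift
  I2: { [L' → L .] }  — accept
  I3: { [L → . / / L], [L → . f T id], [L → . id], [L → f . T id], [T → . L /], [T → . id id] }  — shift
  I4: { [L → id .] }  — reduce
  I5: { [T → L . /] }  — shift
  I6: { [L → f T . id] }  — shift
  I7: { [L → id .], [T → id . id] }  — shift, reduce
  I8: { [T → id id .] }  — reduce
  I9: { [L → f T id .] }  — reduce
  I10: { [T → L / .] }  — reduce
  I11: { [L → . / / L], [L → . f T id], [L → . id], [L → / / . L] }  — shift
  I12: { [L → / / L .] }  — reduce

I7 contains reduce item [L → id .] and shift item [T → id . id] — shift-reduce conflict.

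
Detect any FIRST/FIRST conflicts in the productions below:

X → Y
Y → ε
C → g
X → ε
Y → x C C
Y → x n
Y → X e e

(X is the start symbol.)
Yes. X → Y / X → ε on { ε }; Y → x C C / Y → x n on { 'x' }; Y → x C C / Y → X e e on { 'x' }; Y → x n / Y → X e e on { 'x' }

FIRST sets of the non-terminals at (or reachable through a nullable prefix from) the front of some alternative:
  FIRST(Y) = { 'e', 'x', ε }
  FIRST(X) = { 'e', 'x', ε }

Productions for X:
  X → Y: FIRST = { 'e', 'x', ε }
  X → ε: FIRST = { ε }
Productions for Y:
  Y → ε: FIRST = { ε }
  Y → x C C: FIRST = { 'x' }
  Y → x n: FIRST = { 'x' }
  Y → X e e: FIRST = { 'e', 'x' }
C has only one production, so no FIRST/FIRST conflict is possible there.

Conflict for X: X → Y and X → ε
  Overlap: { ε }
Conflict for Y: Y → x C C and Y → x n
  Overlap: { 'x' }
Conflict for Y: Y → x C C and Y → X e e
  Overlap: { 'x' }
Conflict for Y: Y → x n and Y → X e e
  Overlap: { 'x' }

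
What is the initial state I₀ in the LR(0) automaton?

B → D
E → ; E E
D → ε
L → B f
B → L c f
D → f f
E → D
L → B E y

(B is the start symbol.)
{ [B → . D], [B → . L c f], [B' → . B], [D → . f f], [D → .], [L → . B E y], [L → . B f] }

First, augment the grammar with B' → B
I₀ = CLOSURE({ [B' → . B] }):
  [B' → . B] has the dot before B: add [B → . D], [B → . L c f]
  [B → . D] has the dot before D: add [D → .], [D → . f f]
  [B → . L c f] has the dot before L: add [L → . B f], [L → . B E y]
No further items can be added.

I₀ = { [B → . D], [B → . L c f], [B' → . B], [D → . f f], [D → .], [L → . B E y], [L → . B f] }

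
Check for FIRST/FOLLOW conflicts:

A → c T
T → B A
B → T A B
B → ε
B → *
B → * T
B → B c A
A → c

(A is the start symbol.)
A FIRST/FOLLOW conflict occurs when a non-terminal N has a nullable alternative N → β (β ⇒* ε) and another alternative N → α with FIRST(α) ∩ FOLLOW(N) ≠ ∅: on such a lookahead the parser cannot decide between expanding α and letting N vanish via β.

Nullable non-terminals: B.
FIRST sets used below: FIRST(T) = { '*', 'c' }, FIRST(B) = { '*', 'c', ε }

B: nullable alternative(s) B → ε; FOLLOW(B) = { 'c' }
  B → T A B: FIRST \ {ε} = { '*', 'c' } — overlaps FOLLOW(B) on { 'c' }: CONFLICT
  B → ε: FIRST \ {ε} = { } — this is the only nullable alternative, skip
  B → *: FIRST \ {ε} = { '*' } — disjoint from FOLLOW(B)
  B → * T: FIRST \ {ε} = { '*' } — disjoint from FOLLOW(B)
  B → B c A: FIRST \ {ε} = { '*', 'c' } — overlaps FOLLOW(B) on { 'c' }: CONFLICT

A, T have no nullable alternative, so no FIRST/FOLLOW check is needed there.

So the grammar has 2 FIRST/FOLLOW conflicts (marked CONFLICT above).

Answer: Yes. B → T A B with FOLLOW(B) on { 'c' }; B → B c A with FOLLOW(B) on { 'c' }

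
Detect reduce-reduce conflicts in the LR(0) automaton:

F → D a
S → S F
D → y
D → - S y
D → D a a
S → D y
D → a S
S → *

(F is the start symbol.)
A reduce-reduce conflict occurs when an LR(0) state has two complete items [A → α .] and [B → β .] — both call for a reduction, and with no lookahead the parser cannot choose between them.

Augment with F' → F and build the canonical LR(0) collection (I0 = CLOSURE({[F' → . F]}), then GOTO on every symbol after a dot until no new states appear). It has 16 states:
  I0: { [D → . - S y], [D → . D a a], [D → . a S], [D → . y], [F → . D a], [F' → . F] }  — shift
  I1: { [D → - . S y], [D → . - S y], [D → . D a a], [D → . a S], [D → . y], [S → . *], [S → . D y], [S → . S F] }  — shift
  I2: { [D → D . a a], [F → D . a] }  — shift
  I3: { [F' → F .] }  — accept
  I4: { [D → . - S y], [D → . D a a], [D → . a S], [D → . y], [D → a . S], [S → . *], [S → . D y], [S → . S F] }  — shift
  I5: { [D → y .] }  — reduce
  I6: { [S → * .] }  — reduce
  I7: { [D → D . a a], [S → D . y] }  — shift
  I8: { [D → . - S y], [D → . D a a], [D → . a S], [D → . y], [D → a S .], [F → . D a], [S → S . F] }  — shift, reduce
  I9: { [S → S F .] }  — reduce
  I10: { [D → D a . a] }  — shift
  I11: { [S → D y .] }  — reduce
  I12: { [D → D a a .] }  — reduce
  I13: { [D → D a . a], [F → D a .] }  — shift, reduce
  I14: { [D → - S . y], [D → . - S y], [D → . D a a], [D → . a S], [D → . y], [F → . D a], [S → S . F] }  — shift
  I15: { [D → - S y .], [D → y .] }  — 2 reduces

I15 contains complete items [D → - S y .], [D → y .] — reduce-reduce conflict.

Answer: Yes — I15: [D → - S y .] vs [D → y .]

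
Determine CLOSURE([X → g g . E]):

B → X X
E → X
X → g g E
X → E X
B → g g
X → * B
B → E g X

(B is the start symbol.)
Start with: [X → g g . E]
  [X → g g . E] has the dot before E: add [E → . X]
  [E → . X] has the dot before X: add [X → . g g E], [X → . E X], [X → . * B]
No further items can be added.

CLOSURE = { [E → . X], [X → . * B], [X → . E X], [X → . g g E], [X → g g . E] }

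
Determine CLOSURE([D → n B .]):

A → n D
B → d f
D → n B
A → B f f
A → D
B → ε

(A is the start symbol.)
To compute CLOSURE, for each item [A → α.Bβ] where B is a non-terminal, add [B → .γ] for all productions B → γ; repeat for the newly added items until nothing changes.

Start with: [D → n B .]
The dot is at the end, so nothing is added.

CLOSURE = { [D → n B .] }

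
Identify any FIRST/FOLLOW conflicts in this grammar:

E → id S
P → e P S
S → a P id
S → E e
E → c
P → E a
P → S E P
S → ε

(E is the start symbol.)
Yes. S → a P id with FOLLOW(S) on { 'a' }; S → E e with FOLLOW(S) on { 'c', 'id' }

A FIRST/FOLLOW conflict occurs when a non-terminal N has a nullable alternative N → β (β ⇒* ε) and another alternative N → α with FIRST(α) ∩ FOLLOW(N) ≠ ∅: on such a lookahead the parser cannot decide between expanding α and letting N vanish via β.

Nullable non-terminals: S.
FIRST sets used below: FIRST(E) = { 'c', 'id' }

S: nullable alternative(s) S → ε; FOLLOW(S) = { $, 'a', 'c', 'e', 'id' }
  S → a P id: FIRST \ {ε} = { 'a' } — overlaps FOLLOW(S) on { 'a' }: CONFLICT
  S → E e: FIRST \ {ε} = { 'c', 'id' } — overlaps FOLLOW(S) on { 'c', 'id' }: CONFLICT
  S → ε: FIRST \ {ε} = { } — this is the only nullable alternative, skip

E, P have no nullable alternative, so no FIRST/FOLLOW check is needed there.

So the grammar has 2 FIRST/FOLLOW conflicts (marked CONFLICT above).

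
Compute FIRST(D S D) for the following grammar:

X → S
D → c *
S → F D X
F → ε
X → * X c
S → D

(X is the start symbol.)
FIRST sets of the non-terminals involved (from the grammar, by fixed-point iteration):
  FIRST(D) = { 'c' }

To compute FIRST(D S D), process the symbols left to right:
Symbol D is a non-terminal. Add FIRST(D) \ {ε} = { 'c' }
D is not nullable (ε ∉ FIRST(D)), so stop here.
FIRST(D S D) = { 'c' }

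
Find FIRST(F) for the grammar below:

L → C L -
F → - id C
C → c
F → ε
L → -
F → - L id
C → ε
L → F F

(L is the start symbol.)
From F → - id C:
  - '-' is a terminal: add '-' and stop
From F → ε:
  - ε-production, so ε ∈ FIRST(F)
From F → - L id:
  - '-' is a terminal: add '-' and stop

Collecting: FIRST(F) = { '-', ε }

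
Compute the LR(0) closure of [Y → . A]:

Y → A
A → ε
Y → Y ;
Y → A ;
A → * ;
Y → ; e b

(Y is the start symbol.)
{ [A → . * ;], [A → .], [Y → . A] }

To compute CLOSURE, for each item [A → α.Bβ] where B is a non-terminal, add [B → .γ] for all productions B → γ; repeat for the newly added items until nothing changes.

Start with: [Y → . A]
  [Y → . A] has the dot before A: add [A → .], [A → . * ;]
No further items can be added.

CLOSURE = { [A → . * ;], [A → .], [Y → . A] }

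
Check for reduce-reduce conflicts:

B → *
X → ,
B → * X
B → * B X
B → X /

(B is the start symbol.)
A reduce-reduce conflict occurs when an LR(0) state has two complete items [A → α .] and [B → β .] — both call for a reduction, and with no lookahead the parser cannot choose between them.

Augment with B' → B and build the canonical LR(0) collection (I0 = CLOSURE({[B' → . B]}), then GOTO on every symbol after a dot until no new states appear). It has 9 states:
  I0: { [B → . * B X], [B → . * X], [B → . *], [B → . X /], [B' → . B], [X → . ,] }  — shift
  I1: { [B → * . B X], [B → * . X], [B → * .], [B → . * B X], [B → . * X], [B → . *], [B → . X /], [X → . ,] }  — shift, reduce
  I2: { [X → , .] }  — reduce
  I3: { [B' → B .] }  — accept
  I4: { [B → X . /] }  — shift
  I5: { [B → X / .] }  — reduce
  I6: { [B → * B . X], [X → . ,] }  — shift
  I7: { [B → * X .], [B → X . /] }  — shift, reduce
  I8: { [B → * B X .] }  — reduce

No state contains more than one complete item.

Answer: No reduce-reduce conflicts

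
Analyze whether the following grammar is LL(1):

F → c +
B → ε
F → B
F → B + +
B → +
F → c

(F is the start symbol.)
No. Predict set conflict for F: { 'c' }

Relevant sets:
  FIRST(B) = { '+', ε }
  FOLLOW(F) = { $ }
  FOLLOW(B) = { $, '+' }

For F:
  PREDICT(F → c '+') = { 'c' }
  PREDICT(F → B) = { $, '+' }
  PREDICT(F → B '+' '+') = { '+' }
  PREDICT(F → c) = { 'c' }
For B:
  PREDICT(B → ε) = { $, '+' }
  PREDICT(B → '+') = { '+' }

Conflict found: Predict set conflict for F: { 'c' }
The grammar is NOT LL(1).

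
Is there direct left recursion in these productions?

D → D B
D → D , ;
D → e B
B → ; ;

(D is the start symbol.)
Direct left recursion occurs when N → N α for some non-terminal N (the right-hand side begins with the left-hand side itself).

D → D B: LEFT RECURSIVE (starts with D)
D → D , ;: LEFT RECURSIVE (starts with D)
D → e B: starts with e
B → ; ;: starts with ';'

The grammar has direct left recursion on: D.

Answer: Yes, D is left-recursive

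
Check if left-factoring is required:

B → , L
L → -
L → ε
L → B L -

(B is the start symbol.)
Left-factoring is needed when two productions for the same non-terminal
share a common prefix on the right-hand side.

Productions for L:
  L → -
  L → ε
  L → B L -

No common prefixes found.

Answer: No, left-factoring is not needed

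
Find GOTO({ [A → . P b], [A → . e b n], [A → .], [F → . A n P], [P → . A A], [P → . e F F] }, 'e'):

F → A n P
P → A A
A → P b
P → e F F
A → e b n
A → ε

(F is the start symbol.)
GOTO(I, 'e') = CLOSURE({ [A → αX.β] : [A → α.Xβ] ∈ I, X = 'e' })

Items with dot before 'e', with the dot advanced:
  [A → . e b n] → [A → e . b n]
  [P → . e F F] → [P → e . F F]
Closure of the advanced items:
  [P → e . F F] has the dot before F: add [F → . A n P]
  [F → . A n P] has the dot before A: add [A → . P b], [A → . e b n], [A → .]
  [A → . P b] has the dot before P: add [P → . A A], [P → . e F F]

GOTO = { [A → . P b], [A → . e b n], [A → .], [A → e . b n], [F → . A n P], [P → . A A], [P → . e F F], [P → e . F F] }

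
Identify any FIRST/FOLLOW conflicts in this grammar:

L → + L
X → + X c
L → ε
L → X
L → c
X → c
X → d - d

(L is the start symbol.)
No FIRST/FOLLOW conflicts.

A FIRST/FOLLOW conflict occurs when a non-terminal N has a nullable alternative N → β (β ⇒* ε) and another alternative N → α with FIRST(α) ∩ FOLLOW(N) ≠ ∅: on such a lookahead the parser cannot decide between expanding α and letting N vanish via β.

Nullable non-terminals: L.
FIRST sets used below: FIRST(X) = { '+', 'c', 'd' }

L: nullable alternative(s) L → ε; FOLLOW(L) = { $ }
  L → + L: FIRST \ {ε} = { '+' } — disjoint from FOLLOW(L)
  L → ε: FIRST \ {ε} = { } — this is the only nullable alternative, skip
  L → X: FIRST \ {ε} = { '+', 'c', 'd' } — disjoint from FOLLOW(L)
  L → c: FIRST \ {ε} = { 'c' } — disjoint from FOLLOW(L)

X has no nullable alternative, so no FIRST/FOLLOW check is needed there.

No FIRST/FOLLOW conflicts found.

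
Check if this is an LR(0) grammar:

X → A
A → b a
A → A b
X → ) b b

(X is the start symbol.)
Augment with X' → X and build the canonical LR(0) collection (I0 = CLOSURE({[X' → . X]}), then GOTO on every symbol after a dot until no new states appear). It has 9 states:
  I0: { [A → . A b], [A → . b a], [X → . ) b b], [X → . A], [X' → . X] }  — shift
  I1: { [X → ) . b b] }  — shift
  I2: { [A → A . b], [X → A .] }  — shift, reduce
  I3: { [X' → X .] }  — accept
  I4: { [A → b . a] }  — shift
  I5: { [A → b a .] }  — reduce
  I6: { [A → A b .] }  — reduce
  I7: { [X → ) b . b] }  — shift
  I8: { [X → ) b b .] }  — reduce

Conflict in state I2:
  Shift-reduce conflict between [X → A .] and [A → A . b]
So the grammar is NOT LR(0).

Answer: No. Shift-reduce conflict between [X → A .] and [A → A . b]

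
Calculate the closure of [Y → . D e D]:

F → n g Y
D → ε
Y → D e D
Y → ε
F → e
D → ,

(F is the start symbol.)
{ [D → . ,], [D → .], [Y → . D e D] }

Start with: [Y → . D e D]
  [Y → . D e D] has the dot before D: add [D → .], [D → . ,]
No further items can be added.

CLOSURE = { [D → . ,], [D → .], [Y → . D e D] }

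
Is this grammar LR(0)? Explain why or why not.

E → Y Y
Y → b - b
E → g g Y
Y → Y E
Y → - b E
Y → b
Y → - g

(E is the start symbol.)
No. Shift-reduce conflict between [Y → b .] and [Y → b . - b]

A grammar is LR(0) if no state in the canonical LR(0) collection has:
  - both a shift item (dot before a terminal) and a complete item (shift-reduce conflict), or
  - two or more complete items (reduce-reduce conflict; the accept item [E' → E .] counts as a complete item here).

Augment with E' → E and build the canonical LR(0) collection (I0 = CLOSURE({[E' → . E]}), then GOTO on every symbol after a dot until no new states appear). It has 15 states:
  I0: { [E → . Y Y], [E → . g g Y], [E' → . E], [Y → . - b E], [Y → . - g], [Y → . Y E], [Y → . b - b], [Y → . b] }  — shift
  I1: { [Y → - . b E], [Y → - . g] }  — shift
  I2: { [E' → E .] }  — accept
  I3: { [E → . Y Y], [E → . g g Y], [E → Y . Y], [Y → . - b E], [Y → . - g], [Y → . Y E], [Y → . b - b], [Y → . b], [Y → Y . E] }  — shift
  I4: { [Y → b . - b], [Y → b .] }  — shift, reduce
  I5: { [E → g . g Y] }  — shift
  I6: { [E → g g . Y], [Y → . - b E], [Y → . - g], [Y → . Y E], [Y → . b - b], [Y → . b] }  — shift
  I7: { [E → . Y Y], [E → . g g Y], [E → g g Y .], [Y → . - b E], [Y → . - g], [Y → . Y E], [Y → . b - b], [Y → . b], [Y → Y . E] }  — shift, reduce
  I8: { [Y → Y E .] }  — reduce
  I9: { [Y → b - . b] }  — shift
  I10: { [Y → b - b .] }  — reduce
  I11: { [E → . Y Y], [E → . g g Y], [E → Y . Y], [E → Y Y .], [Y → . - b E], [Y → . - g], [Y → . Y E], [Y → . b - b], [Y → . b], [Y → Y . E] }  — shift, reduce
  I12: { [E → . Y Y], [E → . g g Y], [Y → - b . E], [Y → . - b E], [Y → . - g], [Y → . Y E], [Y → . b - b], [Y → . b] }  — shift
  I13: { [Y → - g .] }  — reduce
  I14: { [Y → - b E .] }  — reduce

Conflict in state I4:
  Shift-reduce conflict between [Y → b .] and [Y → b . - b]
So the grammar is NOT LR(0).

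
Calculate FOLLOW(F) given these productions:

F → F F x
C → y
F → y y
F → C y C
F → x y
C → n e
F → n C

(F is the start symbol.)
To compute FOLLOW(F), find every occurrence of F on a right-hand side N → α F β: add FIRST(β) \ {ε}, and if β is empty or nullable also add FOLLOW(N). Iterate to a fixed point.

F is the start symbol, so $ ∈ FOLLOW(F).
In F → F F x: F is followed by F x, add FIRST(F x) \ {ε} = { 'n', 'x', 'y' }
In F → F F x: F is followed by x, add FIRST(x) \ {ε} = { 'x' }

Taking the union: FOLLOW(F) = { $, 'n', 'x', 'y' }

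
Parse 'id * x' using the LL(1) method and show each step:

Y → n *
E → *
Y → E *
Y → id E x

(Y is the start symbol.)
Stack is shown with the top on the left.

Stack     Input     Action
--------------------------
Y $       id * x $  output Y → id E x
id E x $  id * x $  match 'id'
E x $     * x $     output E → *
* x $     * x $     match '*'
x $       x $       match 'x'
$         $         accept

The string is accepted.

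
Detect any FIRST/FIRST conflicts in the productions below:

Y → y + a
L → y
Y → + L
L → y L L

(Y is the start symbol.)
Yes. L → y / L → y L L on { 'y' }

A FIRST/FIRST conflict occurs when two productions N → α and N → β for the same non-terminal have FIRST(α) ∩ FIRST(β) ≠ ∅ (with ε ∈ FIRST of a nullable right-hand side, so two nullable alternatives also conflict).

Productions for Y:
  Y → y + a: FIRST = { 'y' }
  Y → + L: FIRST = { '+' }
Productions for L:
  L → y: FIRST = { 'y' }
  L → y L L: FIRST = { 'y' }

Conflict for L: L → y and L → y L L
  Overlap: { 'y' }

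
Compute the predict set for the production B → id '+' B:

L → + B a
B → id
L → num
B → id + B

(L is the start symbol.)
PREDICT(B → id '+' B) = (FIRST(RHS) \ {ε}) ∪ (FOLLOW(B) if ε ∈ FIRST(RHS), i.e. RHS ⇒* ε)
FIRST(id '+' B) = { 'id' }
ε ∉ FIRST(id '+' B), so FOLLOW(B) is not added.
PREDICT(B → id '+' B) = { 'id' }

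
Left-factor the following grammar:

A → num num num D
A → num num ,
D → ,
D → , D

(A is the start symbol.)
Left-factoring transforms A → αβ₁ | αβ₂ into A → αA' and A' → β₁ | β₂
(α is the longest common prefix among the alternatives). Repeat until
no nonterminal has two alternatives with a common prefix.

Round 1: A has alternatives sharing prefix 'num num'. Introduce A': A → num num A'
  Add: A' → num D
  Add: A' → ,

Round 2: D has alternatives sharing prefix ','. Introduce D': D → , D'
  Add: D' → ε
  Add: D' → D

No remaining common prefixes — done.

Resulting grammar:
A → num num A'
A' → num D
A' → ,
D → , D'
D' → ε
D' → D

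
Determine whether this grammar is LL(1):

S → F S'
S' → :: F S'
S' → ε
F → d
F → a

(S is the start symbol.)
A grammar is LL(1) if for each non-terminal N with multiple productions, the predict sets of those productions are pairwise disjoint, where PREDICT(N → α) = (FIRST(α) \ {ε}) ∪ (FOLLOW(N) if α ⇒* ε).

Relevant sets:
  FOLLOW(S') = { $ }

For S':
  PREDICT(S' → :: F S') = { '::' }
  PREDICT(S' → ε) = { $ }
For F:
  PREDICT(F → d) = { 'd' }
  PREDICT(F → a) = { 'a' }
S has a single production, so nothing to check there.

All predict sets are disjoint. The grammar IS LL(1).

Answer: Yes, the grammar is LL(1).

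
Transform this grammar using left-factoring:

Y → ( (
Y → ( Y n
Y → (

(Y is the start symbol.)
Y → ( Y'
Y' → (
Y' → Y n
Y' → ε

Left-factoring transforms A → αβ₁ | αβ₂ into A → αA' and A' → β₁ | β₂
(α is the longest common prefix among the alternatives). Repeat until
no nonterminal has two alternatives with a common prefix.

Round 1: Y has alternatives sharing prefix '('. Introduce Y': Y → ( Y'
  Add: Y' → (
  Add: Y' → Y n
  Add: Y' → ε

No remaining common prefixes — done.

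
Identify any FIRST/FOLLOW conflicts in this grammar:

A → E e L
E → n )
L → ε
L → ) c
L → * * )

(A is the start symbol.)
Nullable non-terminals: L.

L: nullable alternative(s) L → ε; FOLLOW(L) = { $ }
  L → ε: FIRST \ {ε} = { } — this is the only nullable alternative, skip
  L → ) c: FIRST \ {ε} = { ')' } — disjoint from FOLLOW(L)
  L → * * ): FIRST \ {ε} = { '*' } — disjoint from FOLLOW(L)

A, E have no nullable alternative, so no FIRST/FOLLOW check is needed there.

No FIRST/FOLLOW conflicts found.

Answer: No FIRST/FOLLOW conflicts.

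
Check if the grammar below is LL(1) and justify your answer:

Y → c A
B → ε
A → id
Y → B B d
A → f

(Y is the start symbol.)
A grammar is LL(1) if for each non-terminal N with multiple productions, the predict sets of those productions are pairwise disjoint, where PREDICT(N → α) = (FIRST(α) \ {ε}) ∪ (FOLLOW(N) if α ⇒* ε).

Relevant sets:
  FIRST(B) = { ε }

For Y:
  PREDICT(Y → c A) = { 'c' }
  PREDICT(Y → B B d) = { 'd' }
For A:
  PREDICT(A → id) = { 'id' }
  PREDICT(A → f) = { 'f' }
B has a single production, so nothing to check there.

All predict sets are disjoint. The grammar IS LL(1).

Answer: Yes, the grammar is LL(1).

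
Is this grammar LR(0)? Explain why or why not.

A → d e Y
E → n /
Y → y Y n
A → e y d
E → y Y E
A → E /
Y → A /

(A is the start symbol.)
A grammar is LR(0) if no state in the canonical LR(0) collection has:
  - both a shift item (dot before a terminal) and a complete item (shift-reduce conflict), or
  - two or more complete items (reduce-reduce conflict; the accept item [A' → A .] counts as a complete item here).

Augment with A' → A and build the canonical LR(0) collection (I0 = CLOSURE({[A' → . A]}), then GOTO on every symbol after a dot until no new states appear). It has 20 states:
  I0: { [A → . E /], [A → . d e Y], [A → . e y d], [A' → . A], [E → . n /], [E → . y Y E] }  — shift
  I1: { [A' → A .] }  — accept
  I2: { [A → E . /] }  — shift
  I3: { [A → d . e Y] }  — shift
  I4: { [A → e . y d] }  — shift
  I5: { [E → n . /] }  — shift
  I6: { [A → . E /], [A → . d e Y], [A → . e y d], [E → . n /], [E → . y Y E], [E → y . Y E], [Y → . A /], [Y → . y Y n] }  — shift
  I7: { [Y → A . /] }  — shift
  I8: { [E → . n /], [E → . y Y E], [E → y Y . E] }  — shift
  I9: { [A → . E /], [A → . d e Y], [A → . e y d], [E → . n /], [E → . y Y E], [E → y . Y E], [Y → . A /], [Y → . y Y n], [Y → y . Y n] }  — shift
  I10: { [E → . n /], [E → . y Y E], [E → y Y . E], [Y → y Y . n] }  — shift
  I11: { [E → y Y E .] }  — reduce
  I12: { [E → n . /], [Y → y Y n .] }  — shift, reduce
  I13: { [E → n / .] }  — reduce
  I14: { [Y → A / .] }  — reduce
  I15: { [A → e y . d] }  — shift
  I16: { [A → e y d .] }  — reduce
  I17: { [A → . E /], [A → . d e Y], [A → . e y d], [A → d e . Y], [E → . n /], [E → . y Y E], [Y → . A /], [Y → . y Y n] }  — shift
  I18: { [A → d e Y .] }  — reduce
  I19: { [A → E / .] }  — reduce

Conflict in state I12:
  Shift-reduce conflict between [Y → y Y n .] and [E → n . /]
So the grammar is NOT LR(0).

Answer: No. Shift-reduce conflict between [Y → y Y n .] and [E → n . /]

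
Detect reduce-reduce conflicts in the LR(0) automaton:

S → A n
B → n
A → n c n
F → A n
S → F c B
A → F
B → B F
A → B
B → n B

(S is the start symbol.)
Augment with S' → S and build the canonical LR(0) collection (I0 = CLOSURE({[S' → . S]}), then GOTO on every symbol after a dot until no new states appear). It has 16 states:
  I0: { [A → . B], [A → . F], [A → . n c n], [B → . B F], [B → . n B], [B → . n], [F → . A n], [S → . A n], [S → . F c B], [S' → . S] }  — shift
  I1: { [F → A . n], [S → A . n] }  — shift
  I2: { [A → . B], [A → . F], [A → . n c n], [A → B .], [B → . B F], [B → . n B], [B → . n], [B → B . F], [F → . A n] }  — shift, reduce
  I3: { [A → F .], [S → F . c B] }  — shift, reduce
  I4: { [S' → S .] }  — accept
  I5: { [A → n . c n], [B → . B F], [B → . n B], [B → . n], [B → n . B], [B → n .] }  — shift, reduce
  I6: { [A → . B], [A → . F], [A → . n c n], [B → . B F], [B → . n B], [B → . n], [B → B . F], [B → n B .], [F → . A n] }  — shift, reduce
  I7: { [A → n c . n] }  — shift
  I8: { [B → . B F], [B → . n B], [B → . n], [B → n . B], [B → n .] }  — shift, reduce
  I9: { [A → n c n .] }  — reduce
  I10: { [F → A . n] }  — shift
  I11: { [A → F .], [B → B F .] }  — 2 reduces
  I12: { [F → A n .] }  — reduce
  I13: { [B → . B F], [B → . n B], [B → . n], [S → F c . B] }  — shift
  I14: { [A → . B], [A → . F], [A → . n c n], [B → . B F], [B → . n B], [B → . n], [B → B . F], [F → . A n], [S → F c B .] }  — shift, reduce
  I15: { [F → A n .], [S → A n .] }  — 2 reduces

I11 contains complete items [A → F .], [B → B F .] — reduce-reduce conflict.
I15 contains complete items [F → A n .], [S → A n .] — reduce-reduce conflict.

Answer: Yes — I11: [A → F .] vs [B → B F .]; I15: [F → A n .] vs [S → A n .]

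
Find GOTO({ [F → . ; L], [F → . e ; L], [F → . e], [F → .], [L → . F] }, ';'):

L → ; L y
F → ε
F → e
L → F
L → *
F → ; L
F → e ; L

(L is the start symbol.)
GOTO(I, ';') = CLOSURE({ [A → αX.β] : [A → α.Xβ] ∈ I, X = ';' })

Items with dot before ';', with the dot advanced:
  [F → . ; L] → [F → ; . L]
Closure of the advanced items:
  [F → ; . L] has the dot before L: add [L → . ; L y], [L → . F], [L → . *]
  [L → . F] has the dot before F: add [F → .], [F → . e], [F → . ; L], [F → . e ; L]

GOTO = { [F → . ; L], [F → . e ; L], [F → . e], [F → .], [F → ; . L], [L → . *], [L → . ; L y], [L → . F] }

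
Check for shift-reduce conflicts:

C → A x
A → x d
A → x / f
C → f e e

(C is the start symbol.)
Augment with C' → C and build the canonical LR(0) collection (I0 = CLOSURE({[C' → . C]}), then GOTO on every symbol after a dot until no new states appear). It has 11 states:
  I0: { [A → . x / f], [A → . x d], [C → . A x], [C → . f e e], [C' → . C] }  — shift
  I1: { [C → A . x] }  — shift
  I2: { [C' → C .] }  — accept
  I3: { [C → f . e e] }  — shift
  I4: { [A → x . / f], [A → x . d] }  — shift
  I5: { [A → x / . f] }  — shift
  I6: { [A → x d .] }  — reduce
  I7: { [A → x / f .] }  — reduce
  I8: { [C → f e . e] }  — shift
  I9: { [C → f e e .] }  — reduce
  I10: { [C → A x .] }  — reduce

No state contains both a complete item and a shift item.

Answer: No shift-reduce conflicts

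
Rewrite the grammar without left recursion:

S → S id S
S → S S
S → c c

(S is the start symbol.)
S → c c S'
S' → id S S'
S' → S S'
S' → ε

S is directly left-recursive. The standard transformation for
  A → A α₁ | ... | A α_m | β₁ | ... | β_n
is
  A  → β₁ A' | ... | β_n A'
  A' → α₁ A' | ... | α_m A' | ε

S → c c becomes S → c c S'
S → S id S becomes S' → id S S'
S → S S becomes S' → S S'
Add S' → ε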